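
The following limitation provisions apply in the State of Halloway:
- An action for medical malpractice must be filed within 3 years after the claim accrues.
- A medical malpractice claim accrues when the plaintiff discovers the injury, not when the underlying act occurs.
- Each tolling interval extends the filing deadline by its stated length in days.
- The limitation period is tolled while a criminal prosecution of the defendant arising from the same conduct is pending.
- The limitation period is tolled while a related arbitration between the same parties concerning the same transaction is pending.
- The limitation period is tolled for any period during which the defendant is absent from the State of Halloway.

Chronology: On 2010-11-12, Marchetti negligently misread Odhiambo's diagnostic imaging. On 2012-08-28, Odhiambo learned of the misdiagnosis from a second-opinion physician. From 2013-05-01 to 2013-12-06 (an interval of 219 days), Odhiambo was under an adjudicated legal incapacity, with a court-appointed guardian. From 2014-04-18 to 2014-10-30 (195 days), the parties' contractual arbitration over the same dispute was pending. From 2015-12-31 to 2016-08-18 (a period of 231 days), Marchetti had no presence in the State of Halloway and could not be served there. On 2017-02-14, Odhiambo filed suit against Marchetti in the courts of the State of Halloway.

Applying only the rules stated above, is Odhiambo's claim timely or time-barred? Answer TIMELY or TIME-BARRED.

Accrual is tied to discovery, so the period began on 2012-08-28 rather than on 2010-11-12 when the act occurred.
Adding the 3 years base period to 2012-08-28 gives a deadline of 2015-08-28, before any tolling.
The period was tolled for 195 days by the pending related arbitration (2014-04-18 to 2014-10-30), pushing the deadline to 2016-03-10.
The defendant's absence from the jurisdiction from 2015-12-31 to 2016-08-18 tolled the period for 231 days, extending the deadline to 2016-10-27.
No stated provision tolls the period for the plaintiff's incapacity, so the interval from 2013-05-01 to 2013-12-06 has no effect on the deadline.
Filing on 2017-02-14 missed the 2016-10-27 deadline — the action is time-barred.

TIME-BARRED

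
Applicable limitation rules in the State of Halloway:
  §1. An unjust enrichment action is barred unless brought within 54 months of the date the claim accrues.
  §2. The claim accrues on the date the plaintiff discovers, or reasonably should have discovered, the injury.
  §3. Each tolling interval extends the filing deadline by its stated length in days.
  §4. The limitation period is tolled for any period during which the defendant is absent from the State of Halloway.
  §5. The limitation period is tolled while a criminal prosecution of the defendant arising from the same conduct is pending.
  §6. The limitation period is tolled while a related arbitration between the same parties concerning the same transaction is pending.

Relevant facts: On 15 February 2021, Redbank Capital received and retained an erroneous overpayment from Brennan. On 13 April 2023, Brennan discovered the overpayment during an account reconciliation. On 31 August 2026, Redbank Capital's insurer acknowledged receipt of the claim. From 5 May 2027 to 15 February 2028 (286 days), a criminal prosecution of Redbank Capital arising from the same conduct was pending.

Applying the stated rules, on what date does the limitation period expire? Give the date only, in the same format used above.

25 July 2028

The claim did not accrue until Brennan discovered the injury on 13 April 2023; the 15 February 2021 act date does not start the clock under the stated rule.
54 months from 13 April 2023 is 13 October 2027.
The pending criminal prosecution from 5 May 2027 to 15 February 2028 tolled the period for 286 days, extending the deadline to 25 July 2028.
Nothing else in the chronology tolls or restarts the period.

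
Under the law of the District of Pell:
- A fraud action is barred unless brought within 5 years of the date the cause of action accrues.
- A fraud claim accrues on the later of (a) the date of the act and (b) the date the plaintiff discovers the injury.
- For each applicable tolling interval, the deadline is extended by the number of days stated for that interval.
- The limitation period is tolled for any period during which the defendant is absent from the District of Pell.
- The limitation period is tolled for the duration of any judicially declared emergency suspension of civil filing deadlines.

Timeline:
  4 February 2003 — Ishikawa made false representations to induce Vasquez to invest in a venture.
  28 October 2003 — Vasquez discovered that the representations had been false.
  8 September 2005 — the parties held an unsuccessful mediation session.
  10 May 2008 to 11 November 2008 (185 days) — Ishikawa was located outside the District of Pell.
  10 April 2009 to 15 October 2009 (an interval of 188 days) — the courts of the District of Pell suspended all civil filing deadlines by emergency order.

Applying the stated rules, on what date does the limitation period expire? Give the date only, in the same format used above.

The claim accrued on 28 October 2003 — the later of the 4 February 2003 act and the 28 October 2003 discovery.
5 years from 28 October 2003 is 28 October 2008.
Because the defendant's absence from the jurisdiction ran from 10 May 2008 to 11 November 2008, the deadline is extended by 185 days to 1 May 2009.
The emergency suspension of filing deadlines from 10 April 2009 to 15 October 2009 tolled the period for 188 days, extending the deadline to 5 November 2009.
Nothing else in the chronology tolls or restarts the period.

5 November 2009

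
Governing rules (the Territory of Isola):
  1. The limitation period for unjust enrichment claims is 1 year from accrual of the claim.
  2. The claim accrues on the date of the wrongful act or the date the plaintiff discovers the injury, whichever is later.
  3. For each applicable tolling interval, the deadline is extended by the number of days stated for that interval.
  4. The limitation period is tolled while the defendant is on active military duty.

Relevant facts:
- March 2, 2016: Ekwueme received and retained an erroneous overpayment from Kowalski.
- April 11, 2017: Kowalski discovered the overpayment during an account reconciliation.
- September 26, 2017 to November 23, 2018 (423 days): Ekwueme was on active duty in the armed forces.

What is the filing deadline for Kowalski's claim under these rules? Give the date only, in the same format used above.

Taking the later of the act (March 2, 2016) and discovery (April 11, 2017), the claim accrued on April 11, 2017.
Adding the 1 year base period to April 11, 2017 gives a deadline of April 11, 2018, before any tolling.
The period was tolled for 423 days by the defendant's active military service (September 26, 2017 to November 23, 2018), pushing the deadline to June 8, 2019.

June 8, 2019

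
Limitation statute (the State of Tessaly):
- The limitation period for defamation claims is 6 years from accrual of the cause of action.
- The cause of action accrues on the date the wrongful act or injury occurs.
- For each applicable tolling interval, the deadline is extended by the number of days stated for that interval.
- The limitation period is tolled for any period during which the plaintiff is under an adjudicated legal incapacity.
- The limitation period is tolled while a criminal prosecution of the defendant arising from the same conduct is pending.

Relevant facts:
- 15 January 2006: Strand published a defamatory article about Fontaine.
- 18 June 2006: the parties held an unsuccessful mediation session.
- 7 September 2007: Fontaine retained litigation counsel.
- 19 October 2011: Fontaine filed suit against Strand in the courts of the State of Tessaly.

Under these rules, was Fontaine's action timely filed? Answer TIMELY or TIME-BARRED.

TIMELY

The limitation period began to run on 15 January 2006.
The untolled deadline — 6 years after 15 January 2006 — is 15 January 2012.
The other events in the timeline have no effect on the limitation period under the stated rules.
The 19 October 2011 filing precedes the 15 January 2012 deadline; the claim is timely.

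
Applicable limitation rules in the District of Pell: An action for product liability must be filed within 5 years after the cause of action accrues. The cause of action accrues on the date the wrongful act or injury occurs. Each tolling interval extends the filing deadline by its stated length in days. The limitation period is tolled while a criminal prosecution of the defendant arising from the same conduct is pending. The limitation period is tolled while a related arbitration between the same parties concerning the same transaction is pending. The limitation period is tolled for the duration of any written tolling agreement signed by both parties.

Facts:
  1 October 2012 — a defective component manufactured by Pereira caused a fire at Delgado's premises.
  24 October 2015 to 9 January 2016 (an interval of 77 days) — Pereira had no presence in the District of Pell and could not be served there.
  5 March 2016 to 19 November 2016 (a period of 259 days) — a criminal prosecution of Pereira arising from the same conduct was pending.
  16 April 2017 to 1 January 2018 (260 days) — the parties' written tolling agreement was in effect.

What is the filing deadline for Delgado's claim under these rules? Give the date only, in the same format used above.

4 March 2019

The cause of action accrued on 1 October 2012, the date of the act.
The untolled deadline — 5 years after 1 October 2012 — is 1 October 2017.
Because the pending criminal prosecution ran from 5 March 2016 to 19 November 2016, the deadline is extended by 259 days to 17 June 2018.
The period was tolled for 260 days by the written tolling agreement (16 April 2017 to 1 January 2018), pushing the deadline to 4 March 2019.
Although the defendant's absence ran from 24 October 2015 to 9 January 2016, the stated rules do not make that a tolling event, so it is disregarded.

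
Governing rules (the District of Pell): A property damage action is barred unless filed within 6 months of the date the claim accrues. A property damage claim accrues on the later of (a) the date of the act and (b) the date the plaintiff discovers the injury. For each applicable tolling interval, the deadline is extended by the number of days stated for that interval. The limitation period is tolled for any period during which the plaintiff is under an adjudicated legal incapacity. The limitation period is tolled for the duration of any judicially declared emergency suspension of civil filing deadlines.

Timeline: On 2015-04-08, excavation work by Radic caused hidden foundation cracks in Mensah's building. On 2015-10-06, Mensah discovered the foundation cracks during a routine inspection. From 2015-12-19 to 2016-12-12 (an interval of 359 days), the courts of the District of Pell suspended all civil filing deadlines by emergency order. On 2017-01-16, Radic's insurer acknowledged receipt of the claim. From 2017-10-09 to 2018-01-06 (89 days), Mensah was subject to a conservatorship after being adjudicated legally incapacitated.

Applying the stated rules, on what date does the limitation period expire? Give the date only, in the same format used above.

2017-03-31

Taking the later of the act (2015-04-08) and discovery (2015-10-06), the claim accrued on 2015-10-06.
Adding the 6 months base period to 2015-10-06 gives a deadline of 2016-04-06, before any tolling.
Because the emergency suspension of filing deadlines ran from 2015-12-19 to 2016-12-12, the deadline is extended by 359 days to 2017-03-31.
By the time the plaintiff's legal incapacity began on 2017-10-09, the limitation period had already expired on 2017-03-31; that interval cannot revive it.
The other events in the timeline have no effect on the limitation period under the stated rules.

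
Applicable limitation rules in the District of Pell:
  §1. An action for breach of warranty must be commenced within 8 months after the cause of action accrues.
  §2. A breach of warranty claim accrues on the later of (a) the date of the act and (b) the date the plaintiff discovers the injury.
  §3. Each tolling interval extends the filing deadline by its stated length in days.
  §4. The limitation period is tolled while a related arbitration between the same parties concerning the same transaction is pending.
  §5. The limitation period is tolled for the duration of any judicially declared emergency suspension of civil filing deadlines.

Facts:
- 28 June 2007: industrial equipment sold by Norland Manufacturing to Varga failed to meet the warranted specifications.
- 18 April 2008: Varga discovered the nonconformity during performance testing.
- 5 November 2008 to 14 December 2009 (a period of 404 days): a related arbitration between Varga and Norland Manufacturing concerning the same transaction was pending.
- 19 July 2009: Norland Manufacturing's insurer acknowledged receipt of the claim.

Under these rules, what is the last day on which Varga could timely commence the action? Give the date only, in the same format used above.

26 January 2010

Taking the later of the act (28 June 2007) and discovery (18 April 2008), the claim accrued on 18 April 2008.
The untolled deadline — 8 months after 18 April 2008 — is 18 December 2008.
The pending related arbitration from 5 November 2008 to 14 December 2009 tolled the period for 404 days, extending the deadline to 26 January 2010.
None of the other events listed affects the running of the period under the stated rules.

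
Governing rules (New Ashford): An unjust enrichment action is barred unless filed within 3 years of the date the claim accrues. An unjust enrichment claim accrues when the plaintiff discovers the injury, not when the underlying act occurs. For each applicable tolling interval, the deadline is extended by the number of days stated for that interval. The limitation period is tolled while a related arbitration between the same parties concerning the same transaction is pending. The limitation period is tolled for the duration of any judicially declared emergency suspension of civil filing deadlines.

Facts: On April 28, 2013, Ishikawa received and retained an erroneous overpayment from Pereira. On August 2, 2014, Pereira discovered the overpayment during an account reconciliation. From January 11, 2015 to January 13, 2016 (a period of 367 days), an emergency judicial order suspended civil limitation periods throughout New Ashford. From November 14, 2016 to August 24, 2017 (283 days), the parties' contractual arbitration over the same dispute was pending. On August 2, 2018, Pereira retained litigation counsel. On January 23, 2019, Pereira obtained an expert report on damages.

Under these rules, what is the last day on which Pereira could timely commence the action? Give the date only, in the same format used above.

Under the discovery rule, the claim accrued on August 2, 2014, when Pereira discovered the injury — not on the April 28, 2013 date of the underlying act.
The untolled deadline — 3 years after August 2, 2014 — is August 2, 2017.
The period was tolled for 367 days by the emergency suspension of filing deadlines (January 11, 2015 to January 13, 2016), pushing the deadline to August 4, 2018.
The period was tolled for 283 days by the pending related arbitration (November 14, 2016 to August 24, 2017), pushing the deadline to May 14, 2019.
None of the other events listed affects the running of the period under the stated rules.

May 14, 2019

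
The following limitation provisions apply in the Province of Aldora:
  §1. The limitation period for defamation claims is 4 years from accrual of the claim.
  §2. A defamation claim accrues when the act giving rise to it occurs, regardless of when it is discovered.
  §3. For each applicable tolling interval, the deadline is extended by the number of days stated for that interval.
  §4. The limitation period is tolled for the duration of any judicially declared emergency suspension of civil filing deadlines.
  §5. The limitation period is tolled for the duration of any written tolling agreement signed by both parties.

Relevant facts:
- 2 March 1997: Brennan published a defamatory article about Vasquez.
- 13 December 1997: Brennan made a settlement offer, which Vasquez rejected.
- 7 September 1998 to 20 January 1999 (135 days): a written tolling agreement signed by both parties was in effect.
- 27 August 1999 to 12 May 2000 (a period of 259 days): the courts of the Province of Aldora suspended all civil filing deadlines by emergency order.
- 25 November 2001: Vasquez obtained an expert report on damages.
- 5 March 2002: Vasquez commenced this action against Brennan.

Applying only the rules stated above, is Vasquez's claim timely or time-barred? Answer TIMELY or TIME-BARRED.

TIMELY

The claim accrued on 2 March 1997, when the wrongful act occurred.
4 years from 2 March 1997 is 2 March 2001.
Because the written tolling agreement ran from 7 September 1998 to 20 January 1999, the deadline is extended by 135 days to 15 July 2001.
The period was tolled for 259 days by the emergency suspension of filing deadlines (27 August 1999 to 12 May 2000), pushing the deadline to 31 March 2002.
The other events in the timeline have no effect on the limitation period under the stated rules.
The 5 March 2002 filing precedes the 31 March 2002 deadline; the claim is timely.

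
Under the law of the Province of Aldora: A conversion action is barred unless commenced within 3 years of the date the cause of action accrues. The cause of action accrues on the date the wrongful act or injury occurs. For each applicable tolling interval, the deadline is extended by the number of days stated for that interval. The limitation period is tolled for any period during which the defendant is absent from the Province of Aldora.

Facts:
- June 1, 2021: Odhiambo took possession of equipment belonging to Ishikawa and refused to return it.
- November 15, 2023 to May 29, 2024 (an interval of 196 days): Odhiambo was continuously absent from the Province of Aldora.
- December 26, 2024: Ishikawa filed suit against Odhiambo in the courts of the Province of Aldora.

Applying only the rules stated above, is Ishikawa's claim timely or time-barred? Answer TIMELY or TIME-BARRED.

The cause of action accrued on June 1, 2021, the date of the act.
The untolled deadline — 3 years after June 1, 2021 — is June 1, 2024.
The period was tolled for 196 days by the defendant's absence from the jurisdiction (November 15, 2023 to May 29, 2024), pushing the deadline to December 14, 2024.
Filing on December 26, 2024 missed the December 14, 2024 deadline — the action is time-barred.

TIME-BARRED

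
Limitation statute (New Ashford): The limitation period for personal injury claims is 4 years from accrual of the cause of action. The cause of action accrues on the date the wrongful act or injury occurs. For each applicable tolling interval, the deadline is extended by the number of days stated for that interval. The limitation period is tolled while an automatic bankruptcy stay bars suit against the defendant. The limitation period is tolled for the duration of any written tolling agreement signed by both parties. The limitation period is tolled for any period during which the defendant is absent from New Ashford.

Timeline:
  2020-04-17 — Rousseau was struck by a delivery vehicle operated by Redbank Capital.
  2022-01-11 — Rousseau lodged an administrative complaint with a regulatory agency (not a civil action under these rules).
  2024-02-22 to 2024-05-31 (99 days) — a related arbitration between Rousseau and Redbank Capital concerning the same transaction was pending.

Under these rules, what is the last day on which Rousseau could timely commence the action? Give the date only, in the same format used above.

2024-04-17

The limitation period began to run on 2020-04-17.
The untolled deadline — 4 years after 2020-04-17 — is 2024-04-17.
No stated provision tolls the period for a pending arbitration, so the interval from 2024-02-22 to 2024-05-31 has no effect on the deadline.
Nothing else in the chronology tolls or restarts the period.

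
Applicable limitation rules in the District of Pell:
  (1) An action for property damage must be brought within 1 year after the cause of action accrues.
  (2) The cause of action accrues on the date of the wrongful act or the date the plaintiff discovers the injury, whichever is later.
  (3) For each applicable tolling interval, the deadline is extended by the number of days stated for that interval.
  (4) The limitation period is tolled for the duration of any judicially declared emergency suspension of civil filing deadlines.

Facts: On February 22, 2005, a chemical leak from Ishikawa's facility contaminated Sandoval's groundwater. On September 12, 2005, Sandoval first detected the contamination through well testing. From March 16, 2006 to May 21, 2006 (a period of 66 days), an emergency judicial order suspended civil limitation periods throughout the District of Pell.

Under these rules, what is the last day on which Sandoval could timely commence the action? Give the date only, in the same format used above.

Taking the later of the act (February 22, 2005) and discovery (September 12, 2005), the claim accrued on September 12, 2005.
The untolled deadline — 1 year after September 12, 2005 — is September 12, 2006.
The period was tolled for 66 days by the emergency suspension of filing deadlines (March 16, 2006 to May 21, 2006), pushing the deadline to November 17, 2006.

November 17, 2006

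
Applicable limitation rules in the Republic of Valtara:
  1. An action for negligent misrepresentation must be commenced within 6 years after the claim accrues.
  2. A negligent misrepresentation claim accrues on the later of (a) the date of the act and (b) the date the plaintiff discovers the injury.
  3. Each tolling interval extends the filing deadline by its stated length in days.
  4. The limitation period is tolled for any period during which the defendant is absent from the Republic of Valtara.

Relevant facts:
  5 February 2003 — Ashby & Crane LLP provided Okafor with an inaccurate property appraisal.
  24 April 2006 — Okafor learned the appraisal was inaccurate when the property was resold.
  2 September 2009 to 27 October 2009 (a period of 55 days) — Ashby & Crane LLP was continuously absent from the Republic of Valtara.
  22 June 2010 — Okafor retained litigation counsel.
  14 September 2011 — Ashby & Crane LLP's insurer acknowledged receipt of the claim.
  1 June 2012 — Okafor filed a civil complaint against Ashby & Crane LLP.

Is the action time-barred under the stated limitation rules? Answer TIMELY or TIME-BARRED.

Taking the later of the act (5 February 2003) and discovery (24 April 2006), the claim accrued on 24 April 2006.
The untolled deadline — 6 years after 24 April 2006 — is 24 April 2012.
Because the defendant's absence from the jurisdiction ran from 2 September 2009 to 27 October 2009, the deadline is extended by 55 days to 18 June 2012.
The other events in the timeline have no effect on the limitation period under the stated rules.
The 1 June 2012 filing precedes the 18 June 2012 deadline; the claim is timely.

TIMELY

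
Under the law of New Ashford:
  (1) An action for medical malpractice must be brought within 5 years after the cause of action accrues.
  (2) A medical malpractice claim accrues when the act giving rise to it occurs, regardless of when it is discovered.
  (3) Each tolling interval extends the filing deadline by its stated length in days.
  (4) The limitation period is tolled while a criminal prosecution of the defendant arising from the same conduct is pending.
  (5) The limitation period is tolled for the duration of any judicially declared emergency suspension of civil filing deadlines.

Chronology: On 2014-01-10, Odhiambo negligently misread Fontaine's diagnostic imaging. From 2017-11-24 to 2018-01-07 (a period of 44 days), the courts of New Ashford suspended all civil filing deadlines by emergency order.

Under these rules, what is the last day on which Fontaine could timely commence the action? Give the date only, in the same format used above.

The limitation period began to run on 2014-01-10.
Adding the 5 years base period to 2014-01-10 gives a deadline of 2019-01-10, before any tolling.
The period was tolled for 44 days by the emergency suspension of filing deadlines (2017-11-24 to 2018-01-07), pushing the deadline to 2019-02-23.

2019-02-23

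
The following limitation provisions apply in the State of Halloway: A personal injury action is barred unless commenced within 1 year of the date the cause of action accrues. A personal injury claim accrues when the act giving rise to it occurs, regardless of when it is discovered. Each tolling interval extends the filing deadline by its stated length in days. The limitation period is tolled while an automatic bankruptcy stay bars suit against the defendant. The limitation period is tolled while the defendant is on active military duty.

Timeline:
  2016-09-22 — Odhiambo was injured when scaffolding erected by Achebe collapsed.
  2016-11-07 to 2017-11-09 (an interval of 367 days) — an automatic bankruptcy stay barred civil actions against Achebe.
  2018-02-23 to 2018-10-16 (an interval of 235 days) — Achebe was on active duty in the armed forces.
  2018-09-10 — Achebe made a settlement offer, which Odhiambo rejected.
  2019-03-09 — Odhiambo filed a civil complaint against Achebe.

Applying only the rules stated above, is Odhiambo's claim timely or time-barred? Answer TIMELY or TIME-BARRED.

TIMELY

The claim accrued on 2016-09-22, when the wrongful act occurred.
Adding the 1 year base period to 2016-09-22 gives a deadline of 2017-09-22, before any tolling.
The period was tolled for 367 days by the automatic bankruptcy stay (2016-11-07 to 2017-11-09), pushing the deadline to 2018-09-24.
Because the defendant's active military service ran from 2018-02-23 to 2018-10-16, the deadline is extended by 235 days to 2019-05-17.
The other events in the timeline have no effect on the limitation period under the stated rules.
Odhiambo filed on 2019-03-09, before the 2019-05-17 deadline, so the action is timely.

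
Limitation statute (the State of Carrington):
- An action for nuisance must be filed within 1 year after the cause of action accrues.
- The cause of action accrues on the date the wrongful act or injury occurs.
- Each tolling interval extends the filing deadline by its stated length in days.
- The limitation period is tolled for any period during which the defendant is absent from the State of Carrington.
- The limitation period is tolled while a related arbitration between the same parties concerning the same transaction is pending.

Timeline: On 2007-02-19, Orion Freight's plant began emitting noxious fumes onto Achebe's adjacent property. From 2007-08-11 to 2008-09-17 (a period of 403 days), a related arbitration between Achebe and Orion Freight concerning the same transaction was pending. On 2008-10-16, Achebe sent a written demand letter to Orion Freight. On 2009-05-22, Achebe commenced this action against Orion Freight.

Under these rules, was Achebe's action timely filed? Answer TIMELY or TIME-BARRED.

TIME-BARRED

The cause of action accrued on 2007-02-19, the date of the act.
Adding the 1 year base period to 2007-02-19 gives a deadline of 2008-02-19, before any tolling.
The period was tolled for 403 days by the pending related arbitration (2007-08-11 to 2008-09-17), pushing the deadline to 2009-03-28.
The other events in the timeline have no effect on the limitation period under the stated rules.
The 2009-05-22 filing falls after the 2009-03-28 deadline; the claim is time-barred.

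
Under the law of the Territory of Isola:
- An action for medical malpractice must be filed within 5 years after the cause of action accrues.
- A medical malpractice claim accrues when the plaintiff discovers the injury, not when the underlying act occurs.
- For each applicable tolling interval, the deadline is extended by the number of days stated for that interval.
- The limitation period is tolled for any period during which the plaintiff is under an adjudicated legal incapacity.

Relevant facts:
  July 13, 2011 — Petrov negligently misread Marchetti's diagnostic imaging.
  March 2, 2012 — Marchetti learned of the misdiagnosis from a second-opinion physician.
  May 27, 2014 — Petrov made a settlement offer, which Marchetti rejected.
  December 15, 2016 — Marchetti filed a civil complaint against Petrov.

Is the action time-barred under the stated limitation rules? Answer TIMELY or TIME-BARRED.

TIMELY

Accrual is tied to discovery, so the period began on March 2, 2012 rather than on July 13, 2011 when the act occurred.
5 years from March 2, 2012 is March 2, 2017.
Nothing else in the chronology tolls or restarts the period.
Filing on December 15, 2016 beat the March 2, 2017 deadline — the action is timely.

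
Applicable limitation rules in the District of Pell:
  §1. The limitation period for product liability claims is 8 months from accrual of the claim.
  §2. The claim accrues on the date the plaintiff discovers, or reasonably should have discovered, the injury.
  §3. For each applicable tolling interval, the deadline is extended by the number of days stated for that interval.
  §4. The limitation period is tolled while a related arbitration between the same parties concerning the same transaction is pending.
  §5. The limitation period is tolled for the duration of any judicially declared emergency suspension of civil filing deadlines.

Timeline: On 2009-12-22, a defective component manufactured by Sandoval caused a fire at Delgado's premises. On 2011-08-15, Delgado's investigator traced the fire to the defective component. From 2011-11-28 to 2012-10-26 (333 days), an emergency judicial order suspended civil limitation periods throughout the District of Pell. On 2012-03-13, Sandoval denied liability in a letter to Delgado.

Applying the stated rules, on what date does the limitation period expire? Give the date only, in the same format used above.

The claim did not accrue until Delgado discovered the injury on 2011-08-15; the 2009-12-22 act date does not start the clock under the stated rule.
The untolled deadline — 8 months after 2011-08-15 — is 2012-04-15.
The emergency suspension of filing deadlines from 2011-11-28 to 2012-10-26 tolled the period for 333 days, extending the deadline to 2013-03-14.
The other events in the timeline have no effect on the limitation period under the stated rules.

2013-03-14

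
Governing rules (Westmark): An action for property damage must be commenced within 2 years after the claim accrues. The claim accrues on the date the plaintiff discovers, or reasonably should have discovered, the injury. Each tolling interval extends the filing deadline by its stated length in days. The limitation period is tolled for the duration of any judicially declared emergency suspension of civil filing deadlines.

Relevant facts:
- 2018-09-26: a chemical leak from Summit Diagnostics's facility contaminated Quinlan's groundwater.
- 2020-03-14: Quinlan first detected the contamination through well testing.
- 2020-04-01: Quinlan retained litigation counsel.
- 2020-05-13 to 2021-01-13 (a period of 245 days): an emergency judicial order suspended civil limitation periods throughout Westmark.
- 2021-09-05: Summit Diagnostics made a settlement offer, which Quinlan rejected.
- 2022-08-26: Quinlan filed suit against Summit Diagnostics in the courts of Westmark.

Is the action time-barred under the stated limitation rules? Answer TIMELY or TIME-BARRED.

TIMELY

The claim did not accrue until Quinlan discovered the injury on 2020-03-14; the 2018-09-26 act date does not start the clock under the stated rule.
2 years from 2020-03-14 is 2022-03-14.
The period was tolled for 245 days by the emergency suspension of filing deadlines (2020-05-13 to 2021-01-13), pushing the deadline to 2022-11-14.
The other events in the timeline have no effect on the limitation period under the stated rules.
Filing on 2022-08-26 beat the 2022-11-14 deadline — the action is timely.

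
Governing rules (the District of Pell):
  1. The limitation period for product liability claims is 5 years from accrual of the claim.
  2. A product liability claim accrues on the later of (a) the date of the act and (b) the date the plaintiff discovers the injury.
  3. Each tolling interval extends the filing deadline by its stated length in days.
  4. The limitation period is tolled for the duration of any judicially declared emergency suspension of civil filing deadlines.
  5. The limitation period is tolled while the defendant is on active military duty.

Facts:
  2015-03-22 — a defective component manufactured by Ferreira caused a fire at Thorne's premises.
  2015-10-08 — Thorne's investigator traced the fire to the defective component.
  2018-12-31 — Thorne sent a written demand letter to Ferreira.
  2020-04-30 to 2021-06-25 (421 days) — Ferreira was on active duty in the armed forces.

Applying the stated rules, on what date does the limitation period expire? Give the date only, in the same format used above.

Because discovery on 2015-10-08 post-dates the 2015-03-22 act, accrual under the later-of rule falls on 2015-10-08.
5 years from 2015-10-08 is 2020-10-08.
The period was tolled for 421 days by the defendant's active military service (2020-04-30 to 2021-06-25), pushing the deadline to 2021-12-03.
The other events in the timeline have no effect on the limitation period under the stated rules.

2021-12-03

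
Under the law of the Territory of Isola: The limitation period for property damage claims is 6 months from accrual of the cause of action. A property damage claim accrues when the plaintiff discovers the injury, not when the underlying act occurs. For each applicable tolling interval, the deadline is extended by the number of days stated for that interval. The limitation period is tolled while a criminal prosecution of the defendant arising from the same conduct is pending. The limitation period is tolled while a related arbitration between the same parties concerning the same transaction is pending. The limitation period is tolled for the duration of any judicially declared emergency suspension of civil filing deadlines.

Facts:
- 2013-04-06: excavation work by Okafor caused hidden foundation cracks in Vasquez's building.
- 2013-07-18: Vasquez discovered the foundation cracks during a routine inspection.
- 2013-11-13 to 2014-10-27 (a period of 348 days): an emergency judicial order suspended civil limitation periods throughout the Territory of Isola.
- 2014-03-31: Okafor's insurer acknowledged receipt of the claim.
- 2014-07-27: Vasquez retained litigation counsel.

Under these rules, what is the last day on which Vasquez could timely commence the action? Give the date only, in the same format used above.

The claim did not accrue until Vasquez discovered the injury on 2013-07-18; the 2013-04-06 act date does not start the clock under the stated rule.
Adding the 6 months base period to 2013-07-18 gives a deadline of 2014-01-18, before any tolling.
The period was tolled for 348 days by the emergency suspension of filing deadlines (2013-11-13 to 2014-10-27), pushing the deadline to 2015-01-01.
The other events in the timeline have no effect on the limitation period under the stated rules.

2015-01-01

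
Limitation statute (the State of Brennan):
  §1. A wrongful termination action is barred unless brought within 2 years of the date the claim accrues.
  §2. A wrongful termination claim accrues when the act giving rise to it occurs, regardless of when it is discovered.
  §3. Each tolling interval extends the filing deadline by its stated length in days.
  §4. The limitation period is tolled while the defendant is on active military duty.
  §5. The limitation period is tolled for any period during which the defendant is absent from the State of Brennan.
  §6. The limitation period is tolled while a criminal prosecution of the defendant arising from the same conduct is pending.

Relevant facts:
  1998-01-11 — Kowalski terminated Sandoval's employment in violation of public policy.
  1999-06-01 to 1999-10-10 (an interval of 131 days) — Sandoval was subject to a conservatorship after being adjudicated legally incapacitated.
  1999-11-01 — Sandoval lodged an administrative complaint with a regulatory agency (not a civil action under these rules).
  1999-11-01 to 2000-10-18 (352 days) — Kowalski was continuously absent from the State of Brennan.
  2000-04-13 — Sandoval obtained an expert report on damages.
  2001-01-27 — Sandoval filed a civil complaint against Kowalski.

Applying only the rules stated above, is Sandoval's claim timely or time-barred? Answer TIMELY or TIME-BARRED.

TIME-BARRED

The claim accrued on 1998-01-11, when the wrongful act occurred.
Adding the 2 years base period to 1998-01-11 gives a deadline of 2000-01-11, before any tolling.
Because the defendant's absence from the jurisdiction ran from 1999-11-01 to 2000-10-18, the deadline is extended by 352 days to 2000-12-28.
Although the plaintiff's incapacity ran from 1999-06-01 to 1999-10-10, the stated rules do not make that a tolling event, so it is disregarded.
The other events in the timeline have no effect on the limitation period under the stated rules.
Filing on 2001-01-27 missed the 2000-12-28 deadline — the action is time-barred.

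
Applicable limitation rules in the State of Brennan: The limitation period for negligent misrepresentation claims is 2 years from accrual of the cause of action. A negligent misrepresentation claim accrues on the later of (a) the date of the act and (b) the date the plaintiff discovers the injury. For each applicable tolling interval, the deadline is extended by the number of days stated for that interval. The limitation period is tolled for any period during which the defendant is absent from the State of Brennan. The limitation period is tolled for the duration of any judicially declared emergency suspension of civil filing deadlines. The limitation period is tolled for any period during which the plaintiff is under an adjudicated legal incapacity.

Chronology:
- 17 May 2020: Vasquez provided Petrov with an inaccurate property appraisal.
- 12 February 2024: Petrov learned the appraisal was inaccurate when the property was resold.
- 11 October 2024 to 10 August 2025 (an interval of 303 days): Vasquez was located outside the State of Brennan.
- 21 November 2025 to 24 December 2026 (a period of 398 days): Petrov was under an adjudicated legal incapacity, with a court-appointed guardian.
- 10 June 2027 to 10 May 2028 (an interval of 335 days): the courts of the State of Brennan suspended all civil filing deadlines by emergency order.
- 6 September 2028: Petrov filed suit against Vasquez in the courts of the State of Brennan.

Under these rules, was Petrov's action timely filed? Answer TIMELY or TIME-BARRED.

Taking the later of the act (17 May 2020) and discovery (12 February 2024), the claim accrued on 12 February 2024.
Adding the 2 years base period to 12 February 2024 gives a deadline of 12 February 2026, before any tolling.
Because the defendant's absence from the jurisdiction ran from 11 October 2024 to 10 August 2025, the deadline is extended by 303 days to 12 December 2026.
The period was tolled for 398 days by the plaintiff's legal incapacity (21 November 2025 to 24 December 2026), pushing the deadline to 14 January 2028.
The period was tolled for 335 days by the emergency suspension of filing deadlines (10 June 2027 to 10 May 2028), pushing the deadline to 14 December 2028.
Petrov filed on 6 September 2028, before the 14 December 2028 deadline, so the action is timely.

TIMELY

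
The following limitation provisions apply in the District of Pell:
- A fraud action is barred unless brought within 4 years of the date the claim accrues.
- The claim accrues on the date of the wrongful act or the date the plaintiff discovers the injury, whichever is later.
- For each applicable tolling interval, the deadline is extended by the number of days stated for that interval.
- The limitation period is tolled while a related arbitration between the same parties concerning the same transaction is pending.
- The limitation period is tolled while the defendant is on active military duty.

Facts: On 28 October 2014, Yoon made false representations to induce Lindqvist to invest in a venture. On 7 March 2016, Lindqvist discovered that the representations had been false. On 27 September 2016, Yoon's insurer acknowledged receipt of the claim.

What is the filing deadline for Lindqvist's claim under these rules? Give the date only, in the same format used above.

7 March 2020

Taking the later of the act (28 October 2014) and discovery (7 March 2016), the claim accrued on 7 March 2016.
The untolled deadline — 4 years after 7 March 2016 — is 7 March 2020.
Nothing else in the chronology tolls or restarts the period.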